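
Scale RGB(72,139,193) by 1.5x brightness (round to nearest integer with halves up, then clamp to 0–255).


Multiply each channel by 1.5, round half up, clamp to [0, 255]
R: 72×1.5 = 108
G: 139×1.5 = 208.5 → round → 209
B: 193×1.5 = 289.5 → round → 290 → clamp → 255
= RGB(108, 209, 255)


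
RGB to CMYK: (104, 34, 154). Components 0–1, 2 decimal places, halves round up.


R'=104/255≈0.4078, G'=34/255≈0.1333, B'=154/255≈0.6039
K = 1 - max(R',G',B') = 1 - 154/255 = 101/255 = 0.39607… → 0.40
(1-R'-K)/(1-K) simplifies to (max-R)/max with max = 154:
C = (154-104)/154 = 50/154 = 0.32467… → 0.32
M = (154-34)/154 = 120/154 = 0.77922… → 0.78
Y = (154-154)/154 = 0/154 = 0 → 0.00
= CMYK(0.32, 0.78, 0.00, 0.40)


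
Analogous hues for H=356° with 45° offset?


Base hue: 356°
Left analog: (356 - 45) mod 360 = 311°
Right analog: (356 + 45) mod 360 = 41°
Analogous hues = 311° and 41°


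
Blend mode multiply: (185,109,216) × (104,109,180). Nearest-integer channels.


Multiply: C = A×B/255, rounded to nearest integer
R: 185×104/255 = 19240/255 ≈ 75.451 → 75
G: 109×109/255 = 11881/255 ≈ 46.592 → 47
B: 216×180/255 = 38880/255 ≈ 152.471 → 152
= RGB(75, 47, 152)


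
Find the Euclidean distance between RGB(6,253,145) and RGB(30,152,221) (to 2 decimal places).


d = √[(R₁-R₂)² + (G₁-G₂)² + (B₁-B₂)²]
d = √[(6-30)² + (253-152)² + (145-221)²]
d = √[576 + 10201 + 5776]
d = √16553
d ≈ 128.66


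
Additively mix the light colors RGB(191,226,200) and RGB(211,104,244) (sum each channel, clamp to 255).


Additive: each channel = min(255, C₁+C₂)
R: 191+211 = 402 → 255
G: 226+104 = 330 → 255
B: 200+244 = 444 → 255
= RGB(255, 255, 255)


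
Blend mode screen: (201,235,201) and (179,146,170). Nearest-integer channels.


Screen: C = 255 - (255-A)×(255-B)/255, rounded to nearest integer
R: 255 - (255-201)×(255-179)/255 = 255 - 4104/255 ≈ 255 - 16.094 = 238.906 → 239
G: 255 - (255-235)×(255-146)/255 = 255 - 2180/255 ≈ 255 - 8.549 = 246.451 → 246
B: 255 - (255-201)×(255-170)/255 = 255 - 4590/255 ≈ 255 - 18.000 = 237.000 → 237
= RGB(239, 246, 237)


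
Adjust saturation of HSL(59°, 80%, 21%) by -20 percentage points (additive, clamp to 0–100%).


Original S = 80%
Adjustment = -20 percentage points
New S = 80 + (-20) = 60
Clamp to [0, 100] → 60
= HSL(59°, 60%, 21%)


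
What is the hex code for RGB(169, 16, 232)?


R = 169 → A9 (hex)
G = 16 → 10 (hex)
B = 232 → E8 (hex)
Hex = #A910E8


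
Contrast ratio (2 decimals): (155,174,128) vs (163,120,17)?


Linearize each sRGB channel c=v/255: c/12.92 if c ≤ 0.04045 else ((c+0.055)/1.055)^2.4
L = 0.2126×R_lin + 0.7152×G_lin + 0.0722×B_lin
Color 1 (155,174,128):
  R=155: 155/255≈0.6078 > 0.04045 → ((0.6078+0.055)/1.055)^2.4 ≈ 0.32778
  G=174: 174/255≈0.6824 > 0.04045 → ((0.6824+0.055)/1.055)^2.4 ≈ 0.42327
  B=128: 128/255≈0.5020 > 0.04045 → ((0.5020+0.055)/1.055)^2.4 ≈ 0.21586
  L1 = 0.2126×0.32778 + 0.7152×0.42327 + 0.0722×0.21586 ≈ 0.38799
Color 2 (163,120,17):
  R=163: 163/255≈0.6392 > 0.04045 → ((0.6392+0.055)/1.055)^2.4 ≈ 0.36625
  G=120: 120/255≈0.4706 > 0.04045 → ((0.4706+0.055)/1.055)^2.4 ≈ 0.18782
  B=17: 17/255≈0.0667 > 0.04045 → ((0.0667+0.055)/1.055)^2.4 ≈ 0.00561
  L2 = 0.2126×0.36625 + 0.7152×0.18782 + 0.0722×0.00561 ≈ 0.21260
Lighter = 0.38799, Darker = 0.21260
Ratio = (L_lighter + 0.05) / (L_darker + 0.05)
Ratio = (0.38799 + 0.05) / (0.21260 + 0.05) = 0.43799 / 0.26260 ≈ 1.6679
Ratio ≈ 1.67:1


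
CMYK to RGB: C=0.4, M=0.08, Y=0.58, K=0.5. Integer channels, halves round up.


R = 255 × (1-C) × (1-K) = 255 × 0.60 × 0.50 = 76.5 → 77
G = 255 × (1-M) × (1-K) = 255 × 0.92 × 0.50 = 117.3 → 117
B = 255 × (1-Y) × (1-K) = 255 × 0.42 × 0.50 = 53.55 → 54
= RGB(77, 117, 54)


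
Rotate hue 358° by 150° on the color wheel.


New hue = (H + rotation) mod 360
New hue = (358 + 150) mod 360
= 508 mod 360
= 148°


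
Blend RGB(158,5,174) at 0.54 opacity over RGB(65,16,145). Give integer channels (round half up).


C = α×F + (1-α)×B, with 1-α = 0.46
R: 0.54×158 + 0.46×65 = 85.32 + 29.90 = 115.22 → 115
G: 0.54×5 + 0.46×16 = 2.70 + 7.36 = 10.06 → 10
B: 0.54×174 + 0.46×145 = 93.96 + 66.70 = 160.66 → 161
= RGB(115, 10, 161)


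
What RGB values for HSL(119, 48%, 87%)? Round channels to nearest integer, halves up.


H=119°, S=0.48, L=0.87
C = (1-|2L-1|)×S = (1-|0.74|)×0.48 = 0.1248
H' = H/60 = 119/60 ≈ 1.9833; X = C×(1-|H' mod 2 - 1|) = 0.00208
m = L - C/2 = 0.87 - 0.0624 = 0.8076
Sector ⌊H'⌋ = 1 → (R',G',B') = (0.00208, 0.1248, 0.0)
RGB = ((R'+m)×255, (G'+m)×255, (B'+m)×255) = (206.4684, 237.762, 205.938)
Round half up → RGB(206, 238, 206)


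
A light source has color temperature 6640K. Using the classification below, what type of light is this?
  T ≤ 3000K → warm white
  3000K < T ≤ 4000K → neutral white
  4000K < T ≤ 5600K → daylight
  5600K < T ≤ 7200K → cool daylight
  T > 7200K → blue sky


Temperature: 6640K
5600K < 6640K ≤ 7200K → cool daylight
Classification: cool daylight


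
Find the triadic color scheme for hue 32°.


Triadic: equally spaced at 120° intervals
H1 = 32°
H2 = (32 + 120) mod 360 = 152°
H3 = (32 + 240) mod 360 = 272°
Triadic = 32°, 152°, 272°


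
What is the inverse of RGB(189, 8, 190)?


Invert: (255-R, 255-G, 255-B)
R: 255-189 = 66
G: 255-8 = 247
B: 255-190 = 65
= RGB(66, 247, 65)


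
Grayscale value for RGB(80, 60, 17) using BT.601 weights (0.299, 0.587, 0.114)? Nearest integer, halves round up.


Gray = 0.299×R + 0.587×G + 0.114×B
Gray = 0.299×80 + 0.587×60 + 0.114×17
Gray = 23.920 + 35.220 + 1.938
Gray = 61.078 → round half up → 61
Gray = 61


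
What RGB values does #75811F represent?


75 → 117 (R)
81 → 129 (G)
1F → 31 (B)
= RGB(117, 129, 31)


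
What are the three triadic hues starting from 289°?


Triadic: equally spaced at 120° intervals
H1 = 289°
H2 = (289 + 120) mod 360 = 49°
H3 = (289 + 240) mod 360 = 169°
Triadic = 289°, 49°, 169°


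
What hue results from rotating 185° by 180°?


New hue = (H + rotation) mod 360
New hue = (185 + 180) mod 360
= 365 mod 360
= 5°


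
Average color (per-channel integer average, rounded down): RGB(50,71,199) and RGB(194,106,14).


Midpoint: each channel = ⌊(C₁+C₂)/2⌋
R: ⌊(50+194)/2⌋ = 122
G: ⌊(71+106)/2⌋ = 88
B: ⌊(199+14)/2⌋ = 106
= RGB(122, 88, 106)


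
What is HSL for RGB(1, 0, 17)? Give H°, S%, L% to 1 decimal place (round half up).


Normalize: R'=1/255≈0.0039, G'=0/255≈0.0000, B'=17/255≈0.0667
Max=17/255, Min=0/255, Δ=Max-Min=17/255
L = (Max+Min)/2 = (17+0)/510 = 17/510 = 0.03333… → L = 3.3%
L ≤ 0.5 → S = Δ/(Max+Min) = 17/(17+0) = 17/17 = 1 → S = 100.0%
(the 1/255 factors cancel in S and H, so raw channel differences can be used)
Max is B' → H = 60 × ((R-G)/Δ + 4) = 60 × ((1-0)/17 + 4)
  1/17 + 4 = 0.0588… + 4 = 4.0588…
  H = 60 × 4.0588… = 243.529…° → H = 243.5°
= HSL(243.5°, 100.0%, 3.3%)


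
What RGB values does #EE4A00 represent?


EE → 238 (R)
4A → 74 (G)
00 → 0 (B)
= RGB(238, 74, 0)


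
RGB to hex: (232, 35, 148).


R = 232 → E8 (hex)
G = 35 → 23 (hex)
B = 148 → 94 (hex)
Hex = #E82394


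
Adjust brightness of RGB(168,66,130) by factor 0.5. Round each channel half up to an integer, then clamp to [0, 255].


Multiply each channel by 0.5, round half up, clamp to [0, 255]
R: 168×0.5 = 84
G: 66×0.5 = 33
B: 130×0.5 = 65
= RGB(84, 33, 65)


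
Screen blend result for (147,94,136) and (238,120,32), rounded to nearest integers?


Screen: C = 255 - (255-A)×(255-B)/255, rounded to nearest integer
R: 255 - (255-147)×(255-238)/255 = 255 - 1836/255 ≈ 255 - 7.200 = 247.800 → 248
G: 255 - (255-94)×(255-120)/255 = 255 - 21735/255 ≈ 255 - 85.235 = 169.765 → 170
B: 255 - (255-136)×(255-32)/255 = 255 - 26537/255 ≈ 255 - 104.067 = 150.933 → 151
= RGB(248, 170, 151)


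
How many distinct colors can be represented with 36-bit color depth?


Colors = 2^bits = 2^36
= 68,719,476,736 colors


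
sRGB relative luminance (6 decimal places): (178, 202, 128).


Linearize each channel (sRGB transfer function): c = v/255; c_lin = c/12.92 if c ≤ 0.04045, else ((c+0.055)/1.055)^2.4
  R: 178/255 ≈ 0.698039 > 0.04045 → ((0.698039+0.055)/1.055)^2.4 ≈ 0.445201
  G: 202/255 ≈ 0.792157 > 0.04045 → ((0.792157+0.055)/1.055)^2.4 ≈ 0.590619
  B: 128/255 ≈ 0.501961 > 0.04045 → ((0.501961+0.055)/1.055)^2.4 ≈ 0.215861
R_lin = 0.445201, G_lin = 0.590619, B_lin = 0.215861
L = 0.2126×R + 0.7152×G + 0.0722×B
L = 0.2126×0.445201 + 0.7152×0.590619 + 0.0722×0.215861
L ≈ 0.532645


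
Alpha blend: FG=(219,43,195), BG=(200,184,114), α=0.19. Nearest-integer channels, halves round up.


C = α×F + (1-α)×B, with 1-α = 0.81
R: 0.19×219 + 0.81×200 = 41.61 + 162.00 = 203.61 → 204
G: 0.19×43 + 0.81×184 = 8.17 + 149.04 = 157.21 → 157
B: 0.19×195 + 0.81×114 = 37.05 + 92.34 = 129.39 → 129
= RGB(204, 157, 129)


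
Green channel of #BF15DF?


Color: #BF15DF
R = BF = 191
G = 15 = 21
B = DF = 223
Green = 21


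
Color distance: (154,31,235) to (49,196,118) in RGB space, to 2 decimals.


d = √[(R₁-R₂)² + (G₁-G₂)² + (B₁-B₂)²]
d = √[(154-49)² + (31-196)² + (235-118)²]
d = √[11025 + 27225 + 13689]
d = √51939
d ≈ 227.90


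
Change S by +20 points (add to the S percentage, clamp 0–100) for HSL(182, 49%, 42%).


Original S = 49%
Adjustment = +20 percentage points
New S = 49 + (20) = 69
Clamp to [0, 100] → 69
= HSL(182°, 69%, 42%)


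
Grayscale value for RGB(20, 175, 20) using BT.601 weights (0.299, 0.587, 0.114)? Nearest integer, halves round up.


Gray = 0.299×R + 0.587×G + 0.114×B
Gray = 0.299×20 + 0.587×175 + 0.114×20
Gray = 5.980 + 102.725 + 2.280
Gray = 110.985 → round half up → 111
Gray = 111


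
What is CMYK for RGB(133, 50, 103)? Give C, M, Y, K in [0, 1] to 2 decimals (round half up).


R'=133/255≈0.5216, G'=50/255≈0.1961, B'=103/255≈0.4039
K = 1 - max(R',G',B') = 1 - 133/255 = 122/255 = 0.47843… → 0.48
(1-R'-K)/(1-K) simplifies to (max-R)/max with max = 133:
C = (133-133)/133 = 0/133 = 0 → 0.00
M = (133-50)/133 = 83/133 = 0.62406… → 0.62
Y = (133-103)/133 = 30/133 = 0.22556… → 0.23
= CMYK(0.00, 0.62, 0.23, 0.48)


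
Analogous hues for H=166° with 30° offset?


Base hue: 166°
Left analog: (166 - 30) mod 360 = 136°
Right analog: (166 + 30) mod 360 = 196°
Analogous hues = 136° and 196°


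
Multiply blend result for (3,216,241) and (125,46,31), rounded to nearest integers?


Multiply: C = A×B/255, rounded to nearest integer
R: 3×125/255 = 375/255 ≈ 1.471 → 1
G: 216×46/255 = 9936/255 ≈ 38.965 → 39
B: 241×31/255 = 7471/255 ≈ 29.298 → 29
= RGB(1, 39, 29)


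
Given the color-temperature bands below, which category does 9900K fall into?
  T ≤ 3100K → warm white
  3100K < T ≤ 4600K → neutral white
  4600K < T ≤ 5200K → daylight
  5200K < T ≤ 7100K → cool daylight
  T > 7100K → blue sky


Temperature: 9900K
9900K > 7100K → blue sky
Classification: blue sky


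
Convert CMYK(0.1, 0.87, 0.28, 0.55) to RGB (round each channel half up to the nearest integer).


R = 255 × (1-C) × (1-K) = 255 × 0.90 × 0.45 = 103.275 → 103
G = 255 × (1-M) × (1-K) = 255 × 0.13 × 0.45 = 14.9175 → 15
B = 255 × (1-Y) × (1-K) = 255 × 0.72 × 0.45 = 82.62 → 83
= RGB(103, 15, 83)


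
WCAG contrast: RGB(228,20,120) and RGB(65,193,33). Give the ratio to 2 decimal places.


Linearize each sRGB channel c=v/255: c/12.92 if c ≤ 0.04045 else ((c+0.055)/1.055)^2.4
L = 0.2126×R_lin + 0.7152×G_lin + 0.0722×B_lin
Color 1 (228,20,120):
  R=228: 228/255≈0.8941 > 0.04045 → ((0.8941+0.055)/1.055)^2.4 ≈ 0.77582
  G=20: 20/255≈0.0784 > 0.04045 → ((0.0784+0.055)/1.055)^2.4 ≈ 0.00700
  B=120: 120/255≈0.4706 > 0.04045 → ((0.4706+0.055)/1.055)^2.4 ≈ 0.18782
  L1 = 0.2126×0.77582 + 0.7152×0.00700 + 0.0722×0.18782 ≈ 0.18350
Color 2 (65,193,33):
  R=65: 65/255≈0.2549 > 0.04045 → ((0.2549+0.055)/1.055)^2.4 ≈ 0.05286
  G=193: 193/255≈0.7569 > 0.04045 → ((0.7569+0.055)/1.055)^2.4 ≈ 0.53328
  B=33: 33/255≈0.1294 > 0.04045 → ((0.1294+0.055)/1.055)^2.4 ≈ 0.01521
  L2 = 0.2126×0.05286 + 0.7152×0.53328 + 0.0722×0.01521 ≈ 0.39374
Lighter = 0.39374, Darker = 0.18350
Ratio = (L_lighter + 0.05) / (L_darker + 0.05)
Ratio = (0.39374 + 0.05) / (0.18350 + 0.05) = 0.44374 / 0.23350 ≈ 1.9003
Ratio ≈ 1.90:1


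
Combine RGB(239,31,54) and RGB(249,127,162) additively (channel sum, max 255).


Additive: each channel = min(255, C₁+C₂)
R: 239+249 = 488 → 255
G: 31+127 = 158 → 158
B: 54+162 = 216 → 216
= RGB(255, 158, 216)


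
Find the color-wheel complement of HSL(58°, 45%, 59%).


Complement = opposite side of color wheel = hue + 180°
H' = (58 + 180) mod 360 = 238°
S and L unchanged.
= HSL(238°, 45%, 59%)


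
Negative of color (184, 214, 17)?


Invert: (255-R, 255-G, 255-B)
R: 255-184 = 71
G: 255-214 = 41
B: 255-17 = 238
= RGB(71, 41, 238)


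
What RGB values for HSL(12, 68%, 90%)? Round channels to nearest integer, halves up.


H=12°, S=0.68, L=0.90
C = (1-|2L-1|)×S = (1-|0.80|)×0.68 = 0.136
H' = H/60 = 12/60 ≈ 0.2000; X = C×(1-|H' mod 2 - 1|) = 0.0272
m = L - C/2 = 0.90 - 0.068 = 0.832
Sector ⌊H'⌋ = 0 → (R',G',B') = (0.136, 0.0272, 0.0)
RGB = ((R'+m)×255, (G'+m)×255, (B'+m)×255) = (246.84, 219.096, 212.16)
Round half up → RGB(247, 219, 212)


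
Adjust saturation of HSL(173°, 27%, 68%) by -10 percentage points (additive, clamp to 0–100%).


Original S = 27%
Adjustment = -10 percentage points
New S = 27 + (-10) = 17
Clamp to [0, 100] → 17
= HSL(173°, 17%, 68%)


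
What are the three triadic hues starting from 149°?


Triadic: equally spaced at 120° intervals
H1 = 149°
H2 = (149 + 120) mod 360 = 269°
H3 = (149 + 240) mod 360 = 29°
Triadic = 149°, 269°, 29°


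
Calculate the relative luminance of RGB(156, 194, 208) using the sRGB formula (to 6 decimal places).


Linearize each channel (sRGB transfer function): c = v/255; c_lin = c/12.92 if c ≤ 0.04045, else ((c+0.055)/1.055)^2.4
  R: 156/255 ≈ 0.611765 > 0.04045 → ((0.611765+0.055)/1.055)^2.4 ≈ 0.332452
  G: 194/255 ≈ 0.760784 > 0.04045 → ((0.760784+0.055)/1.055)^2.4 ≈ 0.539479
  B: 208/255 ≈ 0.815686 > 0.04045 → ((0.815686+0.055)/1.055)^2.4 ≈ 0.630757
R_lin = 0.332452, G_lin = 0.539479, B_lin = 0.630757
L = 0.2126×R + 0.7152×G + 0.0722×B
L = 0.2126×0.332452 + 0.7152×0.539479 + 0.0722×0.630757
L ≈ 0.502056


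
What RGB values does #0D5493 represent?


0D → 13 (R)
54 → 84 (G)
93 → 147 (B)
= RGB(13, 84, 147)


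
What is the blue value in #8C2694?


Color: #8C2694
R = 8C = 140
G = 26 = 38
B = 94 = 148
Blue = 148


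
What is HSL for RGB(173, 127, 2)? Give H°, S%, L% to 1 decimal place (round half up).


Normalize: R'=173/255≈0.6784, G'=127/255≈0.4980, B'=2/255≈0.0078
Max=173/255, Min=2/255, Δ=Max-Min=171/255
L = (Max+Min)/2 = (173+2)/510 = 175/510 = 0.34313… → L = 34.3%
L ≤ 0.5 → S = Δ/(Max+Min) = 171/(173+2) = 171/175 = 0.97714… → S = 97.7%
(the 1/255 factors cancel in S and H, so raw channel differences can be used)
Max is R' → H = 60 × (((G-B)/Δ) mod 6) = 60 × (((127-2)/171) mod 6)
  125/171 = 0.7309…
  H = 60 × 0.7309… = 43.859…° → H = 43.9°
= HSL(43.9°, 97.7%, 34.3%)


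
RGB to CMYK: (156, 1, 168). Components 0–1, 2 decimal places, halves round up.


R'=156/255≈0.6118, G'=1/255≈0.0039, B'=168/255≈0.6588
K = 1 - max(R',G',B') = 1 - 168/255 = 87/255 = 0.34117… → 0.34
(1-R'-K)/(1-K) simplifies to (max-R)/max with max = 168:
C = (168-156)/168 = 12/168 = 0.07142… → 0.07
M = (168-1)/168 = 167/168 = 0.99404… → 0.99
Y = (168-168)/168 = 0/168 = 0 → 0.00
= CMYK(0.07, 0.99, 0.00, 0.34)


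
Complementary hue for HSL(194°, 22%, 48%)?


Complement = opposite side of color wheel = hue + 180°
H' = (194 + 180) mod 360 = 14°
S and L unchanged.
= HSL(14°, 22%, 48%)


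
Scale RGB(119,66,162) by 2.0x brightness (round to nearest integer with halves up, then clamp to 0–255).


Multiply each channel by 2.0, round half up, clamp to [0, 255]
R: 119×2.0 = 238
G: 66×2.0 = 132
B: 162×2.0 = 324 → clamp → 255
= RGB(238, 132, 255)


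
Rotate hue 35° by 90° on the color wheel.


New hue = (H + rotation) mod 360
New hue = (35 + 90) mod 360
= 125 mod 360
= 125°


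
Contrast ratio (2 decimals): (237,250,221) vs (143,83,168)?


Linearize each sRGB channel c=v/255: c/12.92 if c ≤ 0.04045 else ((c+0.055)/1.055)^2.4
L = 0.2126×R_lin + 0.7152×G_lin + 0.0722×B_lin
Color 1 (237,250,221):
  R=237: 237/255≈0.9294 > 0.04045 → ((0.9294+0.055)/1.055)^2.4 ≈ 0.84687
  G=250: 250/255≈0.9804 > 0.04045 → ((0.9804+0.055)/1.055)^2.4 ≈ 0.95597
  B=221: 221/255≈0.8667 > 0.04045 → ((0.8667+0.055)/1.055)^2.4 ≈ 0.72306
  L1 = 0.2126×0.84687 + 0.7152×0.95597 + 0.0722×0.72306 ≈ 0.91596
Color 2 (143,83,168):
  R=143: 143/255≈0.5608 > 0.04045 → ((0.5608+0.055)/1.055)^2.4 ≈ 0.27468
  G=83: 83/255≈0.3255 > 0.04045 → ((0.3255+0.055)/1.055)^2.4 ≈ 0.08650
  B=168: 168/255≈0.6588 > 0.04045 → ((0.6588+0.055)/1.055)^2.4 ≈ 0.39157
  L2 = 0.2126×0.27468 + 0.7152×0.08650 + 0.0722×0.39157 ≈ 0.14853
Lighter = 0.91596, Darker = 0.14853
Ratio = (L_lighter + 0.05) / (L_darker + 0.05)
Ratio = (0.91596 + 0.05) / (0.14853 + 0.05) = 0.96596 / 0.19853 ≈ 4.8655
Ratio ≈ 4.87:1


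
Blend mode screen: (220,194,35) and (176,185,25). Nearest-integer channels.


Screen: C = 255 - (255-A)×(255-B)/255, rounded to nearest integer
R: 255 - (255-220)×(255-176)/255 = 255 - 2765/255 ≈ 255 - 10.843 = 244.157 → 244
G: 255 - (255-194)×(255-185)/255 = 255 - 4270/255 ≈ 255 - 16.745 = 238.255 → 238
B: 255 - (255-35)×(255-25)/255 = 255 - 50600/255 ≈ 255 - 198.431 = 56.569 → 57
= RGB(244, 238, 57)


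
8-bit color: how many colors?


Colors = 2^bits = 2^8
= 256 colors


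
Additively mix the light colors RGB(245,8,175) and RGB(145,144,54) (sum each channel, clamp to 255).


Additive: each channel = min(255, C₁+C₂)
R: 245+145 = 390 → 255
G: 8+144 = 152 → 152
B: 175+54 = 229 → 229
= RGB(255, 152, 229)


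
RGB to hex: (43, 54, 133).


R = 43 → 2B (hex)
G = 54 → 36 (hex)
B = 133 → 85 (hex)
Hex = #2B3685


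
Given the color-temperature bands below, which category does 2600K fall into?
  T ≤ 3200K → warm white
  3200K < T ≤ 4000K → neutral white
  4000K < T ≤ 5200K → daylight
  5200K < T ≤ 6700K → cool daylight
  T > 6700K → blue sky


Temperature: 2600K
2600K ≤ 3200K → warm white
Classification: warm white


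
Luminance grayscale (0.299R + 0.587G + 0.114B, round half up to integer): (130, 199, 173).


Gray = 0.299×R + 0.587×G + 0.114×B
Gray = 0.299×130 + 0.587×199 + 0.114×173
Gray = 38.870 + 116.813 + 19.722
Gray = 175.405 → round half up → 175
Gray = 175


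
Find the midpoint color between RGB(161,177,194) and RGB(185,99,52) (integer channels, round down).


Midpoint: each channel = ⌊(C₁+C₂)/2⌋
R: ⌊(161+185)/2⌋ = 173
G: ⌊(177+99)/2⌋ = 138
B: ⌊(194+52)/2⌋ = 123
= RGB(173, 138, 123)


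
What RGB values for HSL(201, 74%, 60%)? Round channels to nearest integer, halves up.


H=201°, S=0.74, L=0.60
C = (1-|2L-1|)×S = (1-|0.20|)×0.74 = 0.592
H' = H/60 = 201/60 ≈ 3.3500; X = C×(1-|H' mod 2 - 1|) = 0.3848
m = L - C/2 = 0.60 - 0.296 = 0.304
Sector ⌊H'⌋ = 3 → (R',G',B') = (0.0, 0.3848, 0.592)
RGB = ((R'+m)×255, (G'+m)×255, (B'+m)×255) = (77.52, 175.644, 228.48)
Round half up → RGB(78, 176, 228)


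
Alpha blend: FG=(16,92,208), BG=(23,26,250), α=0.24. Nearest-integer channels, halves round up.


C = α×F + (1-α)×B, with 1-α = 0.76
R: 0.24×16 + 0.76×23 = 3.84 + 17.48 = 21.32 → 21
G: 0.24×92 + 0.76×26 = 22.08 + 19.76 = 41.84 → 42
B: 0.24×208 + 0.76×250 = 49.92 + 190.00 = 239.92 → 240
= RGB(21, 42, 240)


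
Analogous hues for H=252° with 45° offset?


Base hue: 252°
Left analog: (252 - 45) mod 360 = 207°
Right analog: (252 + 45) mod 360 = 297°
Analogous hues = 207° and 297°


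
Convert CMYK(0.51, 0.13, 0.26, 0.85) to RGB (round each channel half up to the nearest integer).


R = 255 × (1-C) × (1-K) = 255 × 0.49 × 0.15 = 18.7425 → 19
G = 255 × (1-M) × (1-K) = 255 × 0.87 × 0.15 = 33.2775 → 33
B = 255 × (1-Y) × (1-K) = 255 × 0.74 × 0.15 = 28.305 → 28
= RGB(19, 33, 28)


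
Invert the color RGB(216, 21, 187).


Invert: (255-R, 255-G, 255-B)
R: 255-216 = 39
G: 255-21 = 234
B: 255-187 = 68
= RGB(39, 234, 68)


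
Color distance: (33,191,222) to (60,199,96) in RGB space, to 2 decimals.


d = √[(R₁-R₂)² + (G₁-G₂)² + (B₁-B₂)²]
d = √[(33-60)² + (191-199)² + (222-96)²]
d = √[729 + 64 + 15876]
d = √16669
d ≈ 129.11


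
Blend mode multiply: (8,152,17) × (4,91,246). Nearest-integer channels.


Multiply: C = A×B/255, rounded to nearest integer
R: 8×4/255 = 32/255 ≈ 0.125 → 0
G: 152×91/255 = 13832/255 ≈ 54.243 → 54
B: 17×246/255 = 4182/255 ≈ 16.400 → 16
= RGB(0, 54, 16)


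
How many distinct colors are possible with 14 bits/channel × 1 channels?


Total bits = 14 bits/channel × 1 channels = 14 bits
Distinct colors = 2^14
= 16,384 colors


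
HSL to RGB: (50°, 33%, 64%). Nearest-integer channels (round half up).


H=50°, S=0.33, L=0.64
C = (1-|2L-1|)×S = (1-|0.28|)×0.33 = 0.2376
H' = H/60 = 50/60 ≈ 0.8333; X = C×(1-|H' mod 2 - 1|) = 0.198
m = L - C/2 = 0.64 - 0.1188 = 0.5212
Sector ⌊H'⌋ = 0 → (R',G',B') = (0.2376, 0.198, 0.0)
RGB = ((R'+m)×255, (G'+m)×255, (B'+m)×255) = (193.494, 183.396, 132.906)
Round half up → RGB(193, 183, 133)


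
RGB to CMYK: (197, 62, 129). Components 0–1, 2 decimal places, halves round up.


R'=197/255≈0.7725, G'=62/255≈0.2431, B'=129/255≈0.5059
K = 1 - max(R',G',B') = 1 - 197/255 = 58/255 = 0.22745… → 0.23
(1-R'-K)/(1-K) simplifies to (max-R)/max with max = 197:
C = (197-197)/197 = 0/197 = 0 → 0.00
M = (197-62)/197 = 135/197 = 0.68527… → 0.69
Y = (197-129)/197 = 68/197 = 0.34517… → 0.35
= CMYK(0.00, 0.69, 0.35, 0.23)


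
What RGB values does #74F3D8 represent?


74 → 116 (R)
F3 → 243 (G)
D8 → 216 (B)
= RGB(116, 243, 216)


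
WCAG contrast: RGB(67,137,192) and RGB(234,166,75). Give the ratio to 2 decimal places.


Linearize each sRGB channel c=v/255: c/12.92 if c ≤ 0.04045 else ((c+0.055)/1.055)^2.4
L = 0.2126×R_lin + 0.7152×G_lin + 0.0722×B_lin
Color 1 (67,137,192):
  R=67: 67/255≈0.2627 > 0.04045 → ((0.2627+0.055)/1.055)^2.4 ≈ 0.05613
  G=137: 137/255≈0.5373 > 0.04045 → ((0.5373+0.055)/1.055)^2.4 ≈ 0.25016
  B=192: 192/255≈0.7529 > 0.04045 → ((0.7529+0.055)/1.055)^2.4 ≈ 0.52712
  L1 = 0.2126×0.05613 + 0.7152×0.25016 + 0.0722×0.52712 ≈ 0.22890
Color 2 (234,166,75):
  R=234: 234/255≈0.9176 > 0.04045 → ((0.9176+0.055)/1.055)^2.4 ≈ 0.82279
  G=166: 166/255≈0.6510 > 0.04045 → ((0.6510+0.055)/1.055)^2.4 ≈ 0.38133
  B=75: 75/255≈0.2941 > 0.04045 → ((0.2941+0.055)/1.055)^2.4 ≈ 0.07036
  L2 = 0.2126×0.82279 + 0.7152×0.38133 + 0.0722×0.07036 ≈ 0.45273
Lighter = 0.45273, Darker = 0.22890
Ratio = (L_lighter + 0.05) / (L_darker + 0.05)
Ratio = (0.45273 + 0.05) / (0.22890 + 0.05) = 0.50273 / 0.27890 ≈ 1.8025
Ratio ≈ 1.80:1


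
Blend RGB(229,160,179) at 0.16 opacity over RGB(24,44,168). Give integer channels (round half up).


C = α×F + (1-α)×B, with 1-α = 0.84
R: 0.16×229 + 0.84×24 = 36.64 + 20.16 = 56.80 → 57
G: 0.16×160 + 0.84×44 = 25.60 + 36.96 = 62.56 → 63
B: 0.16×179 + 0.84×168 = 28.64 + 141.12 = 169.76 → 170
= RGB(57, 63, 170)


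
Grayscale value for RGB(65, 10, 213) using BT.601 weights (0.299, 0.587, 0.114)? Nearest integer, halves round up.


Gray = 0.299×R + 0.587×G + 0.114×B
Gray = 0.299×65 + 0.587×10 + 0.114×213
Gray = 19.435 + 5.870 + 24.282
Gray = 49.587 → round half up → 50
Gray = 50


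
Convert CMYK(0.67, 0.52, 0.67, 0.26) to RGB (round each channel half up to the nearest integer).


R = 255 × (1-C) × (1-K) = 255 × 0.33 × 0.74 = 62.271 → 62
G = 255 × (1-M) × (1-K) = 255 × 0.48 × 0.74 = 90.576 → 91
B = 255 × (1-Y) × (1-K) = 255 × 0.33 × 0.74 = 62.271 → 62
= RGB(62, 91, 62)


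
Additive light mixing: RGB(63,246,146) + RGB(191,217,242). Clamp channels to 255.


Additive: each channel = min(255, C₁+C₂)
R: 63+191 = 254 → 254
G: 246+217 = 463 → 255
B: 146+242 = 388 → 255
= RGB(254, 255, 255)


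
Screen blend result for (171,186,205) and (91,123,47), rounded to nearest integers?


Screen: C = 255 - (255-A)×(255-B)/255, rounded to nearest integer
R: 255 - (255-171)×(255-91)/255 = 255 - 13776/255 ≈ 255 - 54.024 = 200.976 → 201
G: 255 - (255-186)×(255-123)/255 = 255 - 9108/255 ≈ 255 - 35.718 = 219.282 → 219
B: 255 - (255-205)×(255-47)/255 = 255 - 10400/255 ≈ 255 - 40.784 = 214.216 → 214
= RGB(201, 219, 214)


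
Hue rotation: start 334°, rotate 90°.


New hue = (H + rotation) mod 360
New hue = (334 + 90) mod 360
= 424 mod 360
= 64°


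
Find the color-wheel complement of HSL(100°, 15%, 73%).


Complement = opposite side of color wheel = hue + 180°
H' = (100 + 180) mod 360 = 280°
S and L unchanged.
= HSL(280°, 15%, 73%)


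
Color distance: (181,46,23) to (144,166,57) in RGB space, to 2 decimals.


d = √[(R₁-R₂)² + (G₁-G₂)² + (B₁-B₂)²]
d = √[(181-144)² + (46-166)² + (23-57)²]
d = √[1369 + 14400 + 1156]
d = √16925
d ≈ 130.10


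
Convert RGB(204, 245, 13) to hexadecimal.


R = 204 → CC (hex)
G = 245 → F5 (hex)
B = 13 → 0D (hex)
Hex = #CCF50D


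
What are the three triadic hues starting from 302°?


Triadic: equally spaced at 120° intervals
H1 = 302°
H2 = (302 + 120) mod 360 = 62°
H3 = (302 + 240) mod 360 = 182°
Triadic = 302°, 62°, 182°


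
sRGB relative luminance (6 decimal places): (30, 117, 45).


Linearize each channel (sRGB transfer function): c = v/255; c_lin = c/12.92 if c ≤ 0.04045, else ((c+0.055)/1.055)^2.4
  R: 30/255 ≈ 0.117647 > 0.04045 → ((0.117647+0.055)/1.055)^2.4 ≈ 0.012983
  G: 117/255 ≈ 0.458824 > 0.04045 → ((0.458824+0.055)/1.055)^2.4 ≈ 0.177888
  B: 45/255 ≈ 0.176471 > 0.04045 → ((0.176471+0.055)/1.055)^2.4 ≈ 0.026241
R_lin = 0.012983, G_lin = 0.177888, B_lin = 0.026241
L = 0.2126×R + 0.7152×G + 0.0722×B
L = 0.2126×0.012983 + 0.7152×0.177888 + 0.0722×0.026241
L ≈ 0.131881


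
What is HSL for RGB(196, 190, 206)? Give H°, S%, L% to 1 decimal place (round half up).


Normalize: R'=196/255≈0.7686, G'=190/255≈0.7451, B'=206/255≈0.8078
Max=206/255, Min=190/255, Δ=Max-Min=16/255
L = (Max+Min)/2 = (206+190)/510 = 396/510 = 0.77647… → L = 77.6%
L > 0.5 → S = Δ/(2-Max-Min) = 16/(510-206-190) = 16/114 = 0.14035… → S = 14.0%
(the 1/255 factors cancel in S and H, so raw channel differences can be used)
Max is B' → H = 60 × ((R-G)/Δ + 4) = 60 × ((196-190)/16 + 4)
  6/16 + 4 = 0.375 + 4 = 4.375
  H = 60 × 4.375 = 262.5° → H = 262.5°
= HSL(262.5°, 14.0%, 77.6%)


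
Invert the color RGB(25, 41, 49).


Invert: (255-R, 255-G, 255-B)
R: 255-25 = 230
G: 255-41 = 214
B: 255-49 = 206
= RGB(230, 214, 206)


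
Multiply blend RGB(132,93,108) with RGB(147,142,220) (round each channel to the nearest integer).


Multiply: C = A×B/255, rounded to nearest integer
R: 132×147/255 = 19404/255 ≈ 76.094 → 76
G: 93×142/255 = 13206/255 ≈ 51.788 → 52
B: 108×220/255 = 23760/255 ≈ 93.176 → 93
= RGB(76, 52, 93)


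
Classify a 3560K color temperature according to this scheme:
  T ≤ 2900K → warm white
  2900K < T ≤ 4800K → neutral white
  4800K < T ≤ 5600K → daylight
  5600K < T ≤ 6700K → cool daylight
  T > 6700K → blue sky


Temperature: 3560K
2900K < 3560K ≤ 4800K → neutral white
Classification: neutral white


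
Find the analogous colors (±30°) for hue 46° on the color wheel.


Base hue: 46°
Left analog: (46 - 30) mod 360 = 16°
Right analog: (46 + 30) mod 360 = 76°
Analogous hues = 16° and 76°


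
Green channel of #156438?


Color: #156438
R = 15 = 21
G = 64 = 100
B = 38 = 56
Green = 100


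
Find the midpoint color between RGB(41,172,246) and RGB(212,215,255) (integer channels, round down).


Midpoint: each channel = ⌊(C₁+C₂)/2⌋
R: ⌊(41+212)/2⌋ = 126
G: ⌊(172+215)/2⌋ = 193
B: ⌊(246+255)/2⌋ = 250
= RGB(126, 193, 250)


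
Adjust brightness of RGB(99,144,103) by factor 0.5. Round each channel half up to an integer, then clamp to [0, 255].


Multiply each channel by 0.5, round half up, clamp to [0, 255]
R: 99×0.5 = 49.5 → round → 50
G: 144×0.5 = 72
B: 103×0.5 = 51.5 → round → 52
= RGB(50, 72, 52)


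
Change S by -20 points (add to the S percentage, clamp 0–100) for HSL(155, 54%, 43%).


Original S = 54%
Adjustment = -20 percentage points
New S = 54 + (-20) = 34
Clamp to [0, 100] → 34
= HSL(155°, 34%, 43%)


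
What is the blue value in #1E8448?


Color: #1E8448
R = 1E = 30
G = 84 = 132
B = 48 = 72
Blue = 72


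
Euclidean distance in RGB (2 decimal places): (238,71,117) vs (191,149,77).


d = √[(R₁-R₂)² + (G₁-G₂)² + (B₁-B₂)²]
d = √[(238-191)² + (71-149)² + (117-77)²]
d = √[2209 + 6084 + 1600]
d = √9893
d ≈ 99.46


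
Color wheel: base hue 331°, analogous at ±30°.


Base hue: 331°
Left analog: (331 - 30) mod 360 = 301°
Right analog: (331 + 30) mod 360 = 1°
Analogous hues = 301° and 1°


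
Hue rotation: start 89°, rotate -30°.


New hue = (H + rotation) mod 360
New hue = (89 -30) mod 360
= 59 mod 360
= 59°


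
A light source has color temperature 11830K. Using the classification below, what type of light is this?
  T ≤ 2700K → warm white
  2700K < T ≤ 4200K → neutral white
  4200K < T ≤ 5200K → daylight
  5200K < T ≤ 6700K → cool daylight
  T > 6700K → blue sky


Temperature: 11830K
11830K > 6700K → blue sky
Classification: blue sky


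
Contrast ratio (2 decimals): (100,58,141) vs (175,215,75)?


Linearize each sRGB channel c=v/255: c/12.92 if c ≤ 0.04045 else ((c+0.055)/1.055)^2.4
L = 0.2126×R_lin + 0.7152×G_lin + 0.0722×B_lin
Color 1 (100,58,141):
  R=100: 100/255≈0.3922 > 0.04045 → ((0.3922+0.055)/1.055)^2.4 ≈ 0.12744
  G=58: 58/255≈0.2275 > 0.04045 → ((0.2275+0.055)/1.055)^2.4 ≈ 0.04231
  B=141: 141/255≈0.5529 > 0.04045 → ((0.5529+0.055)/1.055)^2.4 ≈ 0.26636
  L1 = 0.2126×0.12744 + 0.7152×0.04231 + 0.0722×0.26636 ≈ 0.07659
Color 2 (175,215,75):
  R=175: 175/255≈0.6863 > 0.04045 → ((0.6863+0.055)/1.055)^2.4 ≈ 0.42869
  G=215: 215/255≈0.8431 > 0.04045 → ((0.8431+0.055)/1.055)^2.4 ≈ 0.67954
  B=75: 75/255≈0.2941 > 0.04045 → ((0.2941+0.055)/1.055)^2.4 ≈ 0.07036
  L2 = 0.2126×0.42869 + 0.7152×0.67954 + 0.0722×0.07036 ≈ 0.58223
Lighter = 0.58223, Darker = 0.07659
Ratio = (L_lighter + 0.05) / (L_darker + 0.05)
Ratio = (0.58223 + 0.05) / (0.07659 + 0.05) = 0.63223 / 0.12659 ≈ 4.9945
Ratio ≈ 4.99:1


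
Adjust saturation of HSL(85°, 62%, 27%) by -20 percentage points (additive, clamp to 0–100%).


Original S = 62%
Adjustment = -20 percentage points
New S = 62 + (-20) = 42
Clamp to [0, 100] → 42
= HSL(85°, 42%, 27%)


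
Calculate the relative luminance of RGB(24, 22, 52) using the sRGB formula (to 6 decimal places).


Linearize each channel (sRGB transfer function): c = v/255; c_lin = c/12.92 if c ≤ 0.04045, else ((c+0.055)/1.055)^2.4
  R: 24/255 ≈ 0.094118 > 0.04045 → ((0.094118+0.055)/1.055)^2.4 ≈ 0.009134
  G: 22/255 ≈ 0.086275 > 0.04045 → ((0.086275+0.055)/1.055)^2.4 ≈ 0.008023
  B: 52/255 ≈ 0.203922 > 0.04045 → ((0.203922+0.055)/1.055)^2.4 ≈ 0.034340
R_lin = 0.009134, G_lin = 0.008023, B_lin = 0.034340
L = 0.2126×R + 0.7152×G + 0.0722×B
L = 0.2126×0.009134 + 0.7152×0.008023 + 0.0722×0.034340
L ≈ 0.010159


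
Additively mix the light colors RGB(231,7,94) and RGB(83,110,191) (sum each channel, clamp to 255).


Additive: each channel = min(255, C₁+C₂)
R: 231+83 = 314 → 255
G: 7+110 = 117 → 117
B: 94+191 = 285 → 255
= RGB(255, 117, 255)


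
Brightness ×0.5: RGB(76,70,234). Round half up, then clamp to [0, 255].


Multiply each channel by 0.5, round half up, clamp to [0, 255]
R: 76×0.5 = 38
G: 70×0.5 = 35
B: 234×0.5 = 117
= RGB(38, 35, 117)


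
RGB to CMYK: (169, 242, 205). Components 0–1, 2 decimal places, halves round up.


R'=169/255≈0.6627, G'=242/255≈0.9490, B'=205/255≈0.8039
K = 1 - max(R',G',B') = 1 - 242/255 = 13/255 = 0.05098… → 0.05
(1-R'-K)/(1-K) simplifies to (max-R)/max with max = 242:
C = (242-169)/242 = 73/242 = 0.30165… → 0.30
M = (242-242)/242 = 0/242 = 0 → 0.00
Y = (242-205)/242 = 37/242 = 0.15289… → 0.15
= CMYK(0.30, 0.00, 0.15, 0.05)


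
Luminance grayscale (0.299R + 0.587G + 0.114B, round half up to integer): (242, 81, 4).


Gray = 0.299×R + 0.587×G + 0.114×B
Gray = 0.299×242 + 0.587×81 + 0.114×4
Gray = 72.358 + 47.547 + 0.456
Gray = 120.361 → round half up → 120
Gray = 120


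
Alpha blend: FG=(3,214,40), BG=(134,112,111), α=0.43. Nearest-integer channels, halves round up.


C = α×F + (1-α)×B, with 1-α = 0.57
R: 0.43×3 + 0.57×134 = 1.29 + 76.38 = 77.67 → 78
G: 0.43×214 + 0.57×112 = 92.02 + 63.84 = 155.86 → 156
B: 0.43×40 + 0.57×111 = 17.20 + 63.27 = 80.47 → 80
= RGB(78, 156, 80)


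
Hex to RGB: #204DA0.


20 → 32 (R)
4D → 77 (G)
A0 → 160 (B)
= RGB(32, 77, 160)


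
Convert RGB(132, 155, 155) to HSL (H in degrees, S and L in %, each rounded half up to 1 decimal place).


Normalize: R'=132/255≈0.5176, G'=155/255≈0.6078, B'=155/255≈0.6078
Max=155/255, Min=132/255, Δ=Max-Min=23/255
L = (Max+Min)/2 = (155+132)/510 = 287/510 = 0.56274… → L = 56.3%
L > 0.5 → S = Δ/(2-Max-Min) = 23/(510-155-132) = 23/223 = 0.10313… → S = 10.3%
(the 1/255 factors cancel in S and H, so raw channel differences can be used)
Max is G' → H = 60 × ((B-R)/Δ + 2) = 60 × ((155-132)/23 + 2)
  23/23 + 2 = 1 + 2 = 3
  H = 60 × 3 = 180° → H = 180.0°
= HSL(180.0°, 10.3%, 56.3%)


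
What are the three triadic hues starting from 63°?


Triadic: equally spaced at 120° intervals
H1 = 63°
H2 = (63 + 120) mod 360 = 183°
H3 = (63 + 240) mod 360 = 303°
Triadic = 63°, 183°, 303°


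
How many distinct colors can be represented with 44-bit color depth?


Colors = 2^bits = 2^44
= 17,592,186,044,416 colors


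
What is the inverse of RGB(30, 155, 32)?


Invert: (255-R, 255-G, 255-B)
R: 255-30 = 225
G: 255-155 = 100
B: 255-32 = 223
= RGB(225, 100, 223)


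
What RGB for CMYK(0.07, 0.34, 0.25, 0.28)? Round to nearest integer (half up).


R = 255 × (1-C) × (1-K) = 255 × 0.93 × 0.72 = 170.748 → 171
G = 255 × (1-M) × (1-K) = 255 × 0.66 × 0.72 = 121.176 → 121
B = 255 × (1-Y) × (1-K) = 255 × 0.75 × 0.72 = 137.7 → 138
= RGB(171, 121, 138)


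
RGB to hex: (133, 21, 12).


R = 133 → 85 (hex)
G = 21 → 15 (hex)
B = 12 → 0C (hex)
Hex = #85150C


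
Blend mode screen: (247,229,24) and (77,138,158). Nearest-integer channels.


Screen: C = 255 - (255-A)×(255-B)/255, rounded to nearest integer
R: 255 - (255-247)×(255-77)/255 = 255 - 1424/255 ≈ 255 - 5.584 = 249.416 → 249
G: 255 - (255-229)×(255-138)/255 = 255 - 3042/255 ≈ 255 - 11.929 = 243.071 → 243
B: 255 - (255-24)×(255-158)/255 = 255 - 22407/255 ≈ 255 - 87.871 = 167.129 → 167
= RGB(249, 243, 167)


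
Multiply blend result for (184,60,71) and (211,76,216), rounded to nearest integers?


Multiply: C = A×B/255, rounded to nearest integer
R: 184×211/255 = 38824/255 ≈ 152.251 → 152
G: 60×76/255 = 4560/255 ≈ 17.882 → 18
B: 71×216/255 = 15336/255 ≈ 60.141 → 60
= RGB(152, 18, 60)


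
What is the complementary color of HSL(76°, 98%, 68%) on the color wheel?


Complement = opposite side of color wheel = hue + 180°
H' = (76 + 180) mod 360 = 256°
S and L unchanged.
= HSL(256°, 98%, 68%)


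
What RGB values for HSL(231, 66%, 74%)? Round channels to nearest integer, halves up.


H=231°, S=0.66, L=0.74
C = (1-|2L-1|)×S = (1-|0.48|)×0.66 = 0.3432
H' = H/60 = 231/60 ≈ 3.8500; X = C×(1-|H' mod 2 - 1|) = 0.05148
m = L - C/2 = 0.74 - 0.1716 = 0.5684
Sector ⌊H'⌋ = 3 → (R',G',B') = (0.0, 0.05148, 0.3432)
RGB = ((R'+m)×255, (G'+m)×255, (B'+m)×255) = (144.942, 158.0694, 232.458)
Round half up → RGB(145, 158, 232)


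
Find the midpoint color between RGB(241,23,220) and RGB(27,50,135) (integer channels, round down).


Midpoint: each channel = ⌊(C₁+C₂)/2⌋
R: ⌊(241+27)/2⌋ = 134
G: ⌊(23+50)/2⌋ = 36
B: ⌊(220+135)/2⌋ = 177
= RGB(134, 36, 177)


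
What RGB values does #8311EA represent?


83 → 131 (R)
11 → 17 (G)
EA → 234 (B)
= RGB(131, 17, 234)


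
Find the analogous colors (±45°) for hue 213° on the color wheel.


Base hue: 213°
Left analog: (213 - 45) mod 360 = 168°
Right analog: (213 + 45) mod 360 = 258°
Analogous hues = 168° and 258°


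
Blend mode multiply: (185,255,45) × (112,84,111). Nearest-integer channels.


Multiply: C = A×B/255, rounded to nearest integer
R: 185×112/255 = 20720/255 ≈ 81.255 → 81
G: 255×84/255 = 21420/255 ≈ 84.000 → 84
B: 45×111/255 = 4995/255 ≈ 19.588 → 20
= RGB(81, 84, 20)


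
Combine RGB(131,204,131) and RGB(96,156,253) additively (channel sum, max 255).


Additive: each channel = min(255, C₁+C₂)
R: 131+96 = 227 → 227
G: 204+156 = 360 → 255
B: 131+253 = 384 → 255
= RGB(227, 255, 255)


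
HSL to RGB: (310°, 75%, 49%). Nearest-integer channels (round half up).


H=310°, S=0.75, L=0.49
C = (1-|2L-1|)×S = (1-|-0.02|)×0.75 = 0.735
H' = H/60 = 310/60 ≈ 5.1667; X = C×(1-|H' mod 2 - 1|) = 0.6125
m = L - C/2 = 0.49 - 0.3675 = 0.1225
Sector ⌊H'⌋ = 5 → (R',G',B') = (0.735, 0.0, 0.6125)
RGB = ((R'+m)×255, (G'+m)×255, (B'+m)×255) = (218.6625, 31.2375, 187.425)
Round half up → RGB(219, 31, 187)


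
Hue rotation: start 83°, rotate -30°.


New hue = (H + rotation) mod 360
New hue = (83 -30) mod 360
= 53 mod 360
= 53°


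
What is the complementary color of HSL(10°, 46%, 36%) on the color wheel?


Complement = opposite side of color wheel = hue + 180°
H' = (10 + 180) mod 360 = 190°
S and L unchanged.
= HSL(190°, 46%, 36%)


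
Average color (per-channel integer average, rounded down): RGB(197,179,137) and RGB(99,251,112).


Midpoint: each channel = ⌊(C₁+C₂)/2⌋
R: ⌊(197+99)/2⌋ = 148
G: ⌊(179+251)/2⌋ = 215
B: ⌊(137+112)/2⌋ = 124
= RGB(148, 215, 124)


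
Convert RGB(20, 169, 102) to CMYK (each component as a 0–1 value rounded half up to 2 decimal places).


R'=20/255≈0.0784, G'=169/255≈0.6627, B'=102/255≈0.4000
K = 1 - max(R',G',B') = 1 - 169/255 = 86/255 = 0.33725… → 0.34
(1-R'-K)/(1-K) simplifies to (max-R)/max with max = 169:
C = (169-20)/169 = 149/169 = 0.88165… → 0.88
M = (169-169)/169 = 0/169 = 0 → 0.00
Y = (169-102)/169 = 67/169 = 0.39644… → 0.40
= CMYK(0.88, 0.00, 0.40, 0.34)


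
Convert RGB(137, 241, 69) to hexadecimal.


R = 137 → 89 (hex)
G = 241 → F1 (hex)
B = 69 → 45 (hex)
Hex = #89F145


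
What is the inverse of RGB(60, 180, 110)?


Invert: (255-R, 255-G, 255-B)
R: 255-60 = 195
G: 255-180 = 75
B: 255-110 = 145
= RGB(195, 75, 145)


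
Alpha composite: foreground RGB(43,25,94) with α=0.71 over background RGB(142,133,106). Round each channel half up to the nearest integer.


C = α×F + (1-α)×B, with 1-α = 0.29
R: 0.71×43 + 0.29×142 = 30.53 + 41.18 = 71.71 → 72
G: 0.71×25 + 0.29×133 = 17.75 + 38.57 = 56.32 → 56
B: 0.71×94 + 0.29×106 = 66.74 + 30.74 = 97.48 → 97
= RGB(72, 56, 97)
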